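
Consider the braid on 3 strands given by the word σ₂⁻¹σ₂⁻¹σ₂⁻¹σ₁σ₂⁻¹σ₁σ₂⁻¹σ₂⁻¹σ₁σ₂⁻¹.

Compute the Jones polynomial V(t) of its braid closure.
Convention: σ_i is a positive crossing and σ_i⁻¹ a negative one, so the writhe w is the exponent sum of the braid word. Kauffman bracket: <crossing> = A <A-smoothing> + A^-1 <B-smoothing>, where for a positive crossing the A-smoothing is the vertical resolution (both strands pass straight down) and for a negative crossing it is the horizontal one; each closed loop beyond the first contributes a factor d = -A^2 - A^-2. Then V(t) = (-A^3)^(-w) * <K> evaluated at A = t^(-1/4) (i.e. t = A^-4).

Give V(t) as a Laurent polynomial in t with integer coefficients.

Braid: s2^-1 s2^-1 s2^-1 s1 s2^-1 s1 s2^-1 s2^-1 s1 s2^-1 on 3 strands, 10 crossings.
Writhe w = (#positive) - (#negative) = 3 - 7 = -4.
State-sum expansion of <K>. There are 2^10 = 1024 states.
Smooth each crossing (0=||, 1=⌣⌢); contribution A^(Σ sign_k(1-2s_k)) * d^(L-1).
Tabulate the states by total A-exponent and number of loops L (A-exp: L × count):
  A^10: L=8 ×1
  A^8: L=7 ×10
  A^6: L=6 ×45
  A^4: L=5 ×119, L=7 ×1
  A^2: L=4 ×202, L=6 ×8
  A^0: L=3 ×224, L=5 ×28
  A^-2: L=2 ×156, L=4 ×53, L=6 ×1
  A^-4: L=1 ×57, L=3 ×59, L=5 ×4
  A^-6: L=2 ×38, L=4 ×7
  A^-8: L=3 ×10
  A^-10: L=4 ×1
Each group contributes A^e * Σ count * d^(L-1):
Powers of d = -A^2 - A^-2: d^2 = A^4 + 2 + A^-4; d^3 = -A^6 - 3*A^2 - 3*A^-2 - A^-6; d^4 = A^8 + 4*A^4 + 6 + 4*A^-4 + A^-8; d^5 = -A^10 - 5*A^6 - 10*A^2 - 10*A^-2 - 5*A^-6 - A^-10; d^6 = A^12 + 6*A^8 + 15*A^4 + 20 + 15*A^-4 + 6*A^-8 + A^-12; d^7 = -A^14 - 7*A^10 - 21*A^6 - 35*A^2 - 35*A^-2 - 21*A^-6 - 7*A^-10 - A^-14.
  A^10 * (d^7) = -A^24 - 7*A^20 - 21*A^16 - 35*A^12 - 35*A^8 - 21*A^4 - 7 - A^-4
  A^8 * (10*d^6) = 10*A^20 + 60*A^16 + 150*A^12 + 200*A^8 + 150*A^4 + 60 + 10*A^-4
  A^6 * (45*d^5) = -45*A^16 - 225*A^12 - 450*A^8 - 450*A^4 - 225 - 45*A^-4
  A^4 * (119*d^4 + d^6) = A^16 + 125*A^12 + 491*A^8 + 734*A^4 + 491 + 125*A^-4 + A^-8
  A^2 * (202*d^3 + 8*d^5) = -8*A^12 - 242*A^8 - 686*A^4 - 686 - 242*A^-4 - 8*A^-8
  A^0 * (224*d^2 + 28*d^4) = 28*A^8 + 336*A^4 + 616 + 336*A^-4 + 28*A^-8
  A^-2 * (156*d + 53*d^3 + d^5) = -A^8 - 58*A^4 - 325 - 325*A^-4 - 58*A^-8 - A^-12
  A^-4 * (57 + 59*d^2 + 4*d^4) = 4*A^4 + 75 + 199*A^-4 + 75*A^-8 + 4*A^-12
  A^-6 * (38*d + 7*d^3) = -7 - 59*A^-4 - 59*A^-8 - 7*A^-12
  A^-8 * (10*d^2) = 10*A^-4 + 20*A^-8 + 10*A^-12
  A^-10 * (d^3) = -A^-4 - 3*A^-8 - 3*A^-12 - A^-16
Summing the groups: <K> = -A^24 + 3*A^20 - 5*A^16 + 7*A^12 - 9*A^8 + 9*A^4 - 8 + 7*A^-4 - 4*A^-8 + 3*A^-12 - A^-16
Normalise by the writhe: (-A^3)^(-w) = (-A^3)^(4) = A^12, so f(A) = A^12 * <K> = -A^36 + 3*A^32 - 5*A^28 + 7*A^24 - 9*A^20 + 9*A^16 - 8*A^12 + 7*A^8 - 4*A^4 + 3 - A^-4.
Substitute A = t^(-1/4), i.e. A^e → t^(-e/4): V(t) = -t + 3 - 4*t^-1 + 7*t^-2 - 8*t^-3 + 9*t^-4 - 9*t^-5 + 7*t^-6 - 5*t^-7 + 3*t^-8 - t^-9

Answer: -t + 3 - 4*t^-1 + 7*t^-2 - 8*t^-3 + 9*t^-4 - 9*t^-5 + 7*t^-6 - 5*t^-7 + 3*t^-8 - t^-9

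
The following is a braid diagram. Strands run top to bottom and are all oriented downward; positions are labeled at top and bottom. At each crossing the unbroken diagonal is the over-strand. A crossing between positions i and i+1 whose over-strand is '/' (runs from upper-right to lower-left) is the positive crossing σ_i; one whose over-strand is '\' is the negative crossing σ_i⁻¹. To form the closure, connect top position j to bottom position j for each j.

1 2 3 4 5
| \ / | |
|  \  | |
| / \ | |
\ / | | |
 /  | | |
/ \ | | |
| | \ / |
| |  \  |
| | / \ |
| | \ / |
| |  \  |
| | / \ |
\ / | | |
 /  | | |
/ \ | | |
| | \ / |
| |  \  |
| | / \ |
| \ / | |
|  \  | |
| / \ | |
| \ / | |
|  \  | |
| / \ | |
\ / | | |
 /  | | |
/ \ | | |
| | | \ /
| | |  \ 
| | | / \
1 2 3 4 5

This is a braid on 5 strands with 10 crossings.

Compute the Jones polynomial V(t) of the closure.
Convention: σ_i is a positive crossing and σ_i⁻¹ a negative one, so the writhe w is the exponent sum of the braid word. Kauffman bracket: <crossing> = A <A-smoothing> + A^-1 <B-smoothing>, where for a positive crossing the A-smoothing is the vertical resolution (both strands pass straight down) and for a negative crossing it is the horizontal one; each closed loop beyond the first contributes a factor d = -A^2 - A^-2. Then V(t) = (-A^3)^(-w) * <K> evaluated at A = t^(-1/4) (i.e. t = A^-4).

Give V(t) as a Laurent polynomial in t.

-t^2 + 2*t - 3 + 6*t^-1 - 6*t^-2 + 7*t^-3 - 6*t^-4 + 4*t^-5 - 3*t^-6 + t^-7

Derivation:
Reading the diagram top to bottom ('/'-over between positions i,i+1 = s_i, '\'-over = s_i^-1): braid word = s2^-1 s1 s3^-1 s3^-1 s1 s3^-1 s2^-1 s2^-1 s1 s4^-1.
The presented braid s2^-1 s1 s3^-1 s3^-1 s1 s3^-1 s2^-1 s2^-1 s1 s4^-1 on 5 strands reduces by inverse Markov moves (closure unchanged at each step):
  Destabilize: the word has the form β·s4^-1 where s4^-1 occurs only as the final letter (β ∈ B_4); drop it and the last strand → 4 strands.
Reduced to β = s2^-1 s1 s3^-1 s3^-1 s1 s3^-1 s2^-1 s2^-1 s1 on 4 strands, 9 crossings.
Compute on β:
Braid: s2^-1 s1 s3^-1 s3^-1 s1 s3^-1 s2^-1 s2^-1 s1 on 4 strands, 9 crossings.
Writhe w = (#positive) - (#negative) = 3 - 6 = -3.
Computing the Kauffman bracket via state sum. There are 2^9 = 512 states.
For each crossing: s=0 is the vertical smoothing, s=1 horizontal. Crossing k contributes A^(sign_k * (1 - 2*s_k)); loop factor d = -A^2 - A^-2.
Tabulate the states by total A-exponent and number of loops L (A-exp: L × count):
  A^9: L=6 ×1
  A^7: L=5 ×9
  A^5: L=4 ×35, L=6 ×1
  A^3: L=3 ×73, L=5 ×11
  A^1: L=2 ×81, L=4 ×44, L=6 ×1
  A^-1: L=1 ×39, L=3 ×77, L=5 ×10
  A^-3: L=2 ×55, L=4 ×28, L=6 ×1
  A^-5: L=3 ×32, L=5 ×4
  A^-7: L=4 ×9
  A^-9: L=5 ×1
Each group contributes A^e * Σ count * d^(L-1):
Powers of d = -A^2 - A^-2: d^2 = A^4 + 2 + A^-4; d^3 = -A^6 - 3*A^2 - 3*A^-2 - A^-6; d^4 = A^8 + 4*A^4 + 6 + 4*A^-4 + A^-8; d^5 = -A^10 - 5*A^6 - 10*A^2 - 10*A^-2 - 5*A^-6 - A^-10.
  A^9 * (d^5) = -A^19 - 5*A^15 - 10*A^11 - 10*A^7 - 5*A^3 - A^-1
  A^7 * (9*d^4) = 9*A^15 + 36*A^11 + 54*A^7 + 36*A^3 + 9*A^-1
  A^5 * (35*d^3 + d^5) = -A^15 - 40*A^11 - 115*A^7 - 115*A^3 - 40*A^-1 - A^-5
  A^3 * (73*d^2 + 11*d^4) = 11*A^11 + 117*A^7 + 212*A^3 + 117*A^-1 + 11*A^-5
  A^1 * (81*d + 44*d^3 + d^5) = -A^11 - 49*A^7 - 223*A^3 - 223*A^-1 - 49*A^-5 - A^-9
  A^-1 * (39 + 77*d^2 + 10*d^4) = 10*A^7 + 117*A^3 + 253*A^-1 + 117*A^-5 + 10*A^-9
  A^-3 * (55*d + 28*d^3 + d^5) = -A^7 - 33*A^3 - 149*A^-1 - 149*A^-5 - 33*A^-9 - A^-13
  A^-5 * (32*d^2 + 4*d^4) = 4*A^3 + 48*A^-1 + 88*A^-5 + 48*A^-9 + 4*A^-13
  A^-7 * (9*d^3) = -9*A^-1 - 27*A^-5 - 27*A^-9 - 9*A^-13
  A^-9 * (d^4) = A^-1 + 4*A^-5 + 6*A^-9 + 4*A^-13 + A^-17
Summing the groups: <K> = -A^19 + 3*A^15 - 4*A^11 + 6*A^7 - 7*A^3 + 6*A^-1 - 6*A^-5 + 3*A^-9 - 2*A^-13 + A^-17
Normalise by the writhe: (-A^3)^(-w) = (-A^3)^(3) = -A^9, so f(A) = -A^9 * <K> = A^28 - 3*A^24 + 4*A^20 - 6*A^16 + 7*A^12 - 6*A^8 + 6*A^4 - 3 + 2*A^-4 - A^-8.
Substitute A = t^(-1/4), i.e. A^e → t^(-e/4): V(t) = -t^2 + 2*t - 3 + 6*t^-1 - 6*t^-2 + 7*t^-3 - 6*t^-4 + 4*t^-5 - 3*t^-6 + t^-7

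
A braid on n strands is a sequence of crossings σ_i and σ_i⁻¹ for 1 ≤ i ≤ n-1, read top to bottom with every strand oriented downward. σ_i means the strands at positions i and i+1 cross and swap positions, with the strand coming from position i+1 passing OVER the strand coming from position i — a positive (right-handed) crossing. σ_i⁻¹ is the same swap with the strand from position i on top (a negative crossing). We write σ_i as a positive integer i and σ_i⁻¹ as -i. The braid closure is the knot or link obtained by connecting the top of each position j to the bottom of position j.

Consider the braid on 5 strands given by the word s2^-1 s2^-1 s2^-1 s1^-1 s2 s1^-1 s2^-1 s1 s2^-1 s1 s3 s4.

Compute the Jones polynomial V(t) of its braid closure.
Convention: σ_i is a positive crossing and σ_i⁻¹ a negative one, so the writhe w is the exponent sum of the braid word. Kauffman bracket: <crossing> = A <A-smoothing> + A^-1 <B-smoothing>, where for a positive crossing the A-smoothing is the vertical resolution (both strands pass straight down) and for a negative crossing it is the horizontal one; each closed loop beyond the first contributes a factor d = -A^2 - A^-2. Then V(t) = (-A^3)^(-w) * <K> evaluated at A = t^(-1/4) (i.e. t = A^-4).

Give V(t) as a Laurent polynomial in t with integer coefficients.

The presented braid s2^-1 s2^-1 s2^-1 s1^-1 s2 s1^-1 s2^-1 s1 s2^-1 s1 s3 s4 on 5 strands reduces by inverse Markov moves (closure unchanged at each step):
  Destabilize: the word has the form β·s4 where s4 occurs only as the final letter (β ∈ B_4); drop it and the last strand → 4 strands.
  Destabilize: the word has the form β·s3 where s3 occurs only as the final letter (β ∈ B_3); drop it and the last strand → 3 strands.
Reduced to β = s2^-1 s2^-1 s2^-1 s1^-1 s2 s1^-1 s2^-1 s1 s2^-1 s1 on 3 strands, 10 crossings.
Compute on β:
Braid: s2^-1 s2^-1 s2^-1 s1^-1 s2 s1^-1 s2^-1 s1 s2^-1 s1 on 3 strands, 10 crossings.
Writhe w = (#positive) - (#negative) = 3 - 7 = -4.
Computing the Kauffman bracket via state sum. There are 2^10 = 1024 states.
Each crossing splits two ways (0=vertical, 1=horizontal). The state's weight is A^(#A-smoothings - #B-smoothings) * d^(loops - 1).
Tabulate the states by total A-exponent and number of loops L (A-exp: L × count):
  A^10: L=6 ×1
  A^8: L=5 ×10
  A^6: L=4 ×41, L=6 ×4
  A^4: L=3 ×88, L=5 ×31, L=7 ×1
  A^2: L=2 ×102, L=4 ×99, L=6 ×9
  A^0: L=1 ×54, L=3 ×162, L=5 ×36
  A^-2: L=2 ×134, L=4 ×74, L=6 ×2
  A^-4: L=1 ×30, L=3 ×82, L=5 ×8
  A^-6: L=2 ×32, L=4 ×13
  A^-8: L=1 ×3, L=3 ×7
  A^-10: L=2 ×1
Each group contributes A^e * Σ count * d^(L-1):
Powers of d = -A^2 - A^-2: d^2 = A^4 + 2 + A^-4; d^3 = -A^6 - 3*A^2 - 3*A^-2 - A^-6; d^4 = A^8 + 4*A^4 + 6 + 4*A^-4 + A^-8; d^5 = -A^10 - 5*A^6 - 10*A^2 - 10*A^-2 - 5*A^-6 - A^-10; d^6 = A^12 + 6*A^8 + 15*A^4 + 20 + 15*A^-4 + 6*A^-8 + A^-12.
  A^10 * (d^5) = -A^20 - 5*A^16 - 10*A^12 - 10*A^8 - 5*A^4 - 1
  A^8 * (10*d^4) = 10*A^16 + 40*A^12 + 60*A^8 + 40*A^4 + 10
  A^6 * (41*d^3 + 4*d^5) = -4*A^16 - 61*A^12 - 163*A^8 - 163*A^4 - 61 - 4*A^-4
  A^4 * (88*d^2 + 31*d^4 + d^6) = A^16 + 37*A^12 + 227*A^8 + 382*A^4 + 227 + 37*A^-4 + A^-8
  A^2 * (102*d + 99*d^3 + 9*d^5) = -9*A^12 - 144*A^8 - 489*A^4 - 489 - 144*A^-4 - 9*A^-8
  A^0 * (54 + 162*d^2 + 36*d^4) = 36*A^8 + 306*A^4 + 594 + 306*A^-4 + 36*A^-8
  A^-2 * (134*d + 74*d^3 + 2*d^5) = -2*A^8 - 84*A^4 - 376 - 376*A^-4 - 84*A^-8 - 2*A^-12
  A^-4 * (30 + 82*d^2 + 8*d^4) = 8*A^4 + 114 + 242*A^-4 + 114*A^-8 + 8*A^-12
  A^-6 * (32*d + 13*d^3) = -13 - 71*A^-4 - 71*A^-8 - 13*A^-12
  A^-8 * (3 + 7*d^2) = 7*A^-4 + 17*A^-8 + 7*A^-12
  A^-10 * (d) = -A^-8 - A^-12
Summing the groups: <K> = -A^20 + 2*A^16 - 3*A^12 + 4*A^8 - 5*A^4 + 5 - 3*A^-4 + 3*A^-8 - A^-12
Normalise by the writhe: (-A^3)^(-w) = (-A^3)^(4) = A^12, so f(A) = A^12 * <K> = -A^32 + 2*A^28 - 3*A^24 + 4*A^20 - 5*A^16 + 5*A^12 - 3*A^8 + 3*A^4 - 1.
Substitute A = t^(-1/4), i.e. A^e → t^(-e/4): V(t) = -1 + 3*t^-1 - 3*t^-2 + 5*t^-3 - 5*t^-4 + 4*t^-5 - 3*t^-6 + 2*t^-7 - t^-8

Answer: -1 + 3*t^-1 - 3*t^-2 + 5*t^-3 - 5*t^-4 + 4*t^-5 - 3*t^-6 + 2*t^-7 - t^-8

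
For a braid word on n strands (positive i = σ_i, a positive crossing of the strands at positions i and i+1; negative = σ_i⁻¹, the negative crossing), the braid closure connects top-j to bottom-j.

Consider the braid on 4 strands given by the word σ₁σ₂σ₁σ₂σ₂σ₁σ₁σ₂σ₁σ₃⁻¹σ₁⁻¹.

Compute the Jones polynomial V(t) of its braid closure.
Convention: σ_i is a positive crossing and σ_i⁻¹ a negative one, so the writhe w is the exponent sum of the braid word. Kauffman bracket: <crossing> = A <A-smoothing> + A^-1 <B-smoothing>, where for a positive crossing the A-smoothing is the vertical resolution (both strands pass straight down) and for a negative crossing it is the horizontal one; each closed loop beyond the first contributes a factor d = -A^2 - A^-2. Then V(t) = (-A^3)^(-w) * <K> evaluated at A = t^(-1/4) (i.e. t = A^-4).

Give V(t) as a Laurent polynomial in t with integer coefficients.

The presented braid s1 s2 s1 s2 s2 s1 s1 s2 s1 s3^-1 s1^-1 on 4 strands reduces by inverse Markov moves (closure unchanged at each step):
  Deconjugate: the word is γ·β·γ⁻¹ with γ = s1 (prefix) and γ⁻¹ = s1^-1 (suffix); strip both.
  Destabilize: the word has the form β·s3^-1 where s3^-1 occurs only as the final letter (β ∈ B_3); drop it and the last strand → 3 strands.
Reduced to β = s2 s1 s2 s2 s1 s1 s2 s1 on 3 strands, 8 crossings.
Compute on β:
Braid: s2 s1 s2 s2 s1 s1 s2 s1 on 3 strands, 8 crossings.
Writhe w = (#positive) - (#negative) = 8 - 0 = 8.
State-sum expansion of <K>. There are 2^8 = 256 states.
Smooth each crossing (0=||, 1=⌣⌢); contribution A^(Σ sign_k(1-2s_k)) * d^(L-1).
Tabulate the states by total A-exponent and number of loops L (A-exp: L × count):
  A^8: L=3 ×1
  A^6: L=2 ×8
  A^4: L=1 ×16, L=3 ×12
  A^2: L=2 ×48, L=4 ×8
  A^0: L=1 ×17, L=3 ×51, L=5 ×2
  A^-2: L=2 ×34, L=4 ×22
  A^-4: L=1 ×4, L=3 ×21, L=5 ×3
  A^-6: L=2 ×4, L=4 ×4
  A^-8: L=3 ×1
Each group contributes A^e * Σ count * d^(L-1):
Powers of d = -A^2 - A^-2: d^2 = A^4 + 2 + A^-4; d^3 = -A^6 - 3*A^2 - 3*A^-2 - A^-6; d^4 = A^8 + 4*A^4 + 6 + 4*A^-4 + A^-8.
  A^8 * (d^2) = A^12 + 2*A^8 + A^4
  A^6 * (8*d) = -8*A^8 - 8*A^4
  A^4 * (16 + 12*d^2) = 12*A^8 + 40*A^4 + 12
  A^2 * (48*d + 8*d^3) = -8*A^8 - 72*A^4 - 72 - 8*A^-4
  A^0 * (17 + 51*d^2 + 2*d^4) = 2*A^8 + 59*A^4 + 131 + 59*A^-4 + 2*A^-8
  A^-2 * (34*d + 22*d^3) = -22*A^4 - 100 - 100*A^-4 - 22*A^-8
  A^-4 * (4 + 21*d^2 + 3*d^4) = 3*A^4 + 33 + 64*A^-4 + 33*A^-8 + 3*A^-12
  A^-6 * (4*d + 4*d^3) = -4 - 16*A^-4 - 16*A^-8 - 4*A^-12
  A^-8 * (d^2) = A^-4 + 2*A^-8 + A^-12
Summing the groups: <K> = A^12 + A^4 - A^-8
Normalise by the writhe: (-A^3)^(-w) = (-A^3)^(-8) = A^-24, so f(A) = A^-24 * <K> = A^-12 + A^-20 - A^-32.
Substitute A = t^(-1/4), i.e. A^e → t^(-e/4): V(t) = -t^8 + t^5 + t^3

Answer: -t^8 + t^5 + t^3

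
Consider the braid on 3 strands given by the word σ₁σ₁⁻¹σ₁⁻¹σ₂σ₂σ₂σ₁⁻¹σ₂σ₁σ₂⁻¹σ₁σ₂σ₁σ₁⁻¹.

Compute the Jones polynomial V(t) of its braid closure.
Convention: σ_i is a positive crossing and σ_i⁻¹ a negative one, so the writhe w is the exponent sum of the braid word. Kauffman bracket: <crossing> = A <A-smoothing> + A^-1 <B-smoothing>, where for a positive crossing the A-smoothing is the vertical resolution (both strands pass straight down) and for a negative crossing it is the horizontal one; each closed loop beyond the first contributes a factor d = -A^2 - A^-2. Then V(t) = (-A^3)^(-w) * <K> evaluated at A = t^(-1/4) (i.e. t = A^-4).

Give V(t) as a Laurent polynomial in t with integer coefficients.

-t^8 + t^7 - 2*t^6 + 3*t^5 - 3*t^4 + 4*t^3 - 2*t^2 + 2*t - 1

Derivation:
The presented braid s1 s1^-1 s1^-1 s2 s2 s2 s1^-1 s2 s1 s2^-1 s1 s2 s1 s1^-1 on 3 strands reduces by inverse Markov moves (closure unchanged at each step):
  Deconjugate: the word is γ·β·γ⁻¹ with γ = s1 s1^-1 (prefix) and γ⁻¹ = s1 s1^-1 (suffix); strip both.
Reduced to β = s1^-1 s2 s2 s2 s1^-1 s2 s1 s2^-1 s1 s2 on 3 strands, 10 crossings.
Compute on β:
Braid: s1^-1 s2 s2 s2 s1^-1 s2 s1 s2^-1 s1 s2 on 3 strands, 10 crossings.
Writhe w = (#positive) - (#negative) = 7 - 3 = 4.
State-sum expansion of <K>. There are 2^10 = 1024 states.
Smooth each crossing (0=||, 1=⌣⌢); contribution A^(Σ sign_k(1-2s_k)) * d^(L-1).
Tabulate the states by total A-exponent and number of loops L (A-exp: L × count):
  A^10: L=2 ×1
  A^8: L=1 ×5, L=3 ×5
  A^6: L=2 ×39, L=4 ×6
  A^4: L=1 ×34, L=3 ×85, L=5 ×1
  A^2: L=2 ×138, L=4 ×72
  A^0: L=1 ×48, L=3 ×167, L=5 ×37
  A^-2: L=2 ×91, L=4 ×109, L=6 ×10
  A^-4: L=3 ×82, L=5 ×37, L=7 ×1
  A^-6: L=4 ×40, L=6 ×5
  A^-8: L=5 ×10
  A^-10: L=6 ×1
Each group contributes A^e * Σ count * d^(L-1):
Powers of d = -A^2 - A^-2: d^2 = A^4 + 2 + A^-4; d^3 = -A^6 - 3*A^2 - 3*A^-2 - A^-6; d^4 = A^8 + 4*A^4 + 6 + 4*A^-4 + A^-8; d^5 = -A^10 - 5*A^6 - 10*A^2 - 10*A^-2 - 5*A^-6 - A^-10; d^6 = A^12 + 6*A^8 + 15*A^4 + 20 + 15*A^-4 + 6*A^-8 + A^-12.
  A^10 * (d) = -A^12 - A^8
  A^8 * (5 + 5*d^2) = 5*A^12 + 15*A^8 + 5*A^4
  A^6 * (39*d + 6*d^3) = -6*A^12 - 57*A^8 - 57*A^4 - 6
  A^4 * (34 + 85*d^2 + d^4) = A^12 + 89*A^8 + 210*A^4 + 89 + A^-4
  A^2 * (138*d + 72*d^3) = -72*A^8 - 354*A^4 - 354 - 72*A^-4
  A^0 * (48 + 167*d^2 + 37*d^4) = 37*A^8 + 315*A^4 + 604 + 315*A^-4 + 37*A^-8
  A^-2 * (91*d + 109*d^3 + 10*d^5) = -10*A^8 - 159*A^4 - 518 - 518*A^-4 - 159*A^-8 - 10*A^-12
  A^-4 * (82*d^2 + 37*d^4 + d^6) = A^8 + 43*A^4 + 245 + 406*A^-4 + 245*A^-8 + 43*A^-12 + A^-16
  A^-6 * (40*d^3 + 5*d^5) = -5*A^4 - 65 - 170*A^-4 - 170*A^-8 - 65*A^-12 - 5*A^-16
  A^-8 * (10*d^4) = 10 + 40*A^-4 + 60*A^-8 + 40*A^-12 + 10*A^-16
  A^-10 * (d^5) = -1 - 5*A^-4 - 10*A^-8 - 10*A^-12 - 5*A^-16 - A^-20
Summing the groups: <K> = -A^12 + 2*A^8 - 2*A^4 + 4 - 3*A^-4 + 3*A^-8 - 2*A^-12 + A^-16 - A^-20
Normalise by the writhe: (-A^3)^(-w) = (-A^3)^(-4) = A^-12, so f(A) = A^-12 * <K> = -1 + 2*A^-4 - 2*A^-8 + 4*A^-12 - 3*A^-16 + 3*A^-20 - 2*A^-24 + A^-28 - A^-32.
Substitute A = t^(-1/4), i.e. A^e → t^(-e/4): V(t) = -t^8 + t^7 - 2*t^6 + 3*t^5 - 3*t^4 + 4*t^3 - 2*t^2 + 2*t - 1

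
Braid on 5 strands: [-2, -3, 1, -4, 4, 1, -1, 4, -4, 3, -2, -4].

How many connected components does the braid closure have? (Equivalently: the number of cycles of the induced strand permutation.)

Track the strand permutation on 5 strands, starting from identity.
  step 1: s2^-1 swaps positions 2,3 -> [1 3 2 4 5]
  step 2: s3^-1 swaps positions 3,4 -> [1 3 4 2 5]
  step 3: s1 swaps positions 1,2 -> [3 1 4 2 5]
  step 4: s4^-1 swaps positions 4,5 -> [3 1 4 5 2]
  step 5: s4 swaps positions 4,5 -> [3 1 4 2 5]
  step 6: s1 swaps positions 1,2 -> [1 3 4 2 5]
  step 7: s1^-1 swaps positions 1,2 -> [3 1 4 2 5]
  step 8: s4 swaps positions 4,5 -> [3 1 4 5 2]
  step 9: s4^-1 swaps positions 4,5 -> [3 1 4 2 5]
  step 10: s3 swaps positions 3,4 -> [3 1 2 4 5]
  step 11: s2^-1 swaps positions 2,3 -> [3 2 1 4 5]
  step 12: s4^-1 swaps positions 4,5 -> [3 2 1 5 4]
Final permutation (position -> original strand): [3 2 1 5 4]
Closure components = cycle count of this permutation = 3.

Answer: 3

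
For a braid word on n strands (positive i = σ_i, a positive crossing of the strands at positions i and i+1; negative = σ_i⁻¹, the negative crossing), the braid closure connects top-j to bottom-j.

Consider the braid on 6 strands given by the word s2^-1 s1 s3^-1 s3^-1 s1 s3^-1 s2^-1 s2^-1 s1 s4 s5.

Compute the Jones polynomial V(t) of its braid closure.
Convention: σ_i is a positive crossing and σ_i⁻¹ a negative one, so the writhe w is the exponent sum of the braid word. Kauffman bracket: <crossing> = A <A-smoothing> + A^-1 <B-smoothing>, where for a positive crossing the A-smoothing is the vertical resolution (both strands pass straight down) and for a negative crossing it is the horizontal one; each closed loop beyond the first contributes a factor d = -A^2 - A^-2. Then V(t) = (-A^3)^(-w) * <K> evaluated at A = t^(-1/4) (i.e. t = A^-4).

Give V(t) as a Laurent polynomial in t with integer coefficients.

The presented braid s2^-1 s1 s3^-1 s3^-1 s1 s3^-1 s2^-1 s2^-1 s1 s4 s5 on 6 strands reduces by inverse Markov moves (closure unchanged at each step):
  Destabilize: the word has the form β·s5 where s5 occurs only as the final letter (β ∈ B_5); drop it and the last strand → 5 strands.
  Destabilize: the word has the form β·s4 where s4 occurs only as the final letter (β ∈ B_4); drop it and the last strand → 4 strands.
Reduced to β = s2^-1 s1 s3^-1 s3^-1 s1 s3^-1 s2^-1 s2^-1 s1 on 4 strands, 9 crossings.
Compute on β:
Braid: s2^-1 s1 s3^-1 s3^-1 s1 s3^-1 s2^-1 s2^-1 s1 on 4 strands, 9 crossings.
Writhe w = (#positive) - (#negative) = 3 - 6 = -3.
Computing the Kauffman bracket via state sum. There are 2^9 = 512 states.
Each crossing splits two ways (0=vertical, 1=horizontal). The state's weight is A^(#A-smoothings - #B-smoothings) * d^(loops - 1).
Tabulate the states by total A-exponent and number of loops L (A-exp: L × count):
  A^9: L=6 ×1
  A^7: L=5 ×9
  A^5: L=4 ×35, L=6 ×1
  A^3: L=3 ×73, L=5 ×11
  A^1: L=2 ×81, L=4 ×44, L=6 ×1
  A^-1: L=1 ×39, L=3 ×77, L=5 ×10
  A^-3: L=2 ×55, L=4 ×28, L=6 ×1
  A^-5: L=3 ×32, L=5 ×4
  A^-7: L=4 ×9
  A^-9: L=5 ×1
Each group contributes A^e * Σ count * d^(L-1):
Powers of d = -A^2 - A^-2: d^2 = A^4 + 2 + A^-4; d^3 = -A^6 - 3*A^2 - 3*A^-2 - A^-6; d^4 = A^8 + 4*A^4 + 6 + 4*A^-4 + A^-8; d^5 = -A^10 - 5*A^6 - 10*A^2 - 10*A^-2 - 5*A^-6 - A^-10.
  A^9 * (d^5) = -A^19 - 5*A^15 - 10*A^11 - 10*A^7 - 5*A^3 - A^-1
  A^7 * (9*d^4) = 9*A^15 + 36*A^11 + 54*A^7 + 36*A^3 + 9*A^-1
  A^5 * (35*d^3 + d^5) = -A^15 - 40*A^11 - 115*A^7 - 115*A^3 - 40*A^-1 - A^-5
  A^3 * (73*d^2 + 11*d^4) = 11*A^11 + 117*A^7 + 212*A^3 + 117*A^-1 + 11*A^-5
  A^1 * (81*d + 44*d^3 + d^5) = -A^11 - 49*A^7 - 223*A^3 - 223*A^-1 - 49*A^-5 - A^-9
  A^-1 * (39 + 77*d^2 + 10*d^4) = 10*A^7 + 117*A^3 + 253*A^-1 + 117*A^-5 + 10*A^-9
  A^-3 * (55*d + 28*d^3 + d^5) = -A^7 - 33*A^3 - 149*A^-1 - 149*A^-5 - 33*A^-9 - A^-13
  A^-5 * (32*d^2 + 4*d^4) = 4*A^3 + 48*A^-1 + 88*A^-5 + 48*A^-9 + 4*A^-13
  A^-7 * (9*d^3) = -9*A^-1 - 27*A^-5 - 27*A^-9 - 9*A^-13
  A^-9 * (d^4) = A^-1 + 4*A^-5 + 6*A^-9 + 4*A^-13 + A^-17
Summing the groups: <K> = -A^19 + 3*A^15 - 4*A^11 + 6*A^7 - 7*A^3 + 6*A^-1 - 6*A^-5 + 3*A^-9 - 2*A^-13 + A^-17
Normalise by the writhe: (-A^3)^(-w) = (-A^3)^(3) = -A^9, so f(A) = -A^9 * <K> = A^28 - 3*A^24 + 4*A^20 - 6*A^16 + 7*A^12 - 6*A^8 + 6*A^4 - 3 + 2*A^-4 - A^-8.
Substitute A = t^(-1/4), i.e. A^e → t^(-e/4): V(t) = -t^2 + 2*t - 3 + 6*t^-1 - 6*t^-2 + 7*t^-3 - 6*t^-4 + 4*t^-5 - 3*t^-6 + t^-7

Answer: -t^2 + 2*t - 3 + 6*t^-1 - 6*t^-2 + 7*t^-3 - 6*t^-4 + 4*t^-5 - 3*t^-6 + t^-7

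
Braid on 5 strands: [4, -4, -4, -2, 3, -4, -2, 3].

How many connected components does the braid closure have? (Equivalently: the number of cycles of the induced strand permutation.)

Track the strand permutation on 5 strands, starting from identity.
  step 1: s4 swaps positions 4,5 -> [1 2 3 5 4]
  step 2: s4^-1 swaps positions 4,5 -> [1 2 3 4 5]
  step 3: s4^-1 swaps positions 4,5 -> [1 2 3 5 4]
  step 4: s2^-1 swaps positions 2,3 -> [1 3 2 5 4]
  step 5: s3 swaps positions 3,4 -> [1 3 5 2 4]
  step 6: s4^-1 swaps positions 4,5 -> [1 3 5 4 2]
  step 7: s2^-1 swaps positions 2,3 -> [1 5 3 4 2]
  step 8: s3 swaps positions 3,4 -> [1 5 4 3 2]
Final permutation (position -> original strand): [1 5 4 3 2]
Closure components = cycle count of this permutation = 3.

Answer: 3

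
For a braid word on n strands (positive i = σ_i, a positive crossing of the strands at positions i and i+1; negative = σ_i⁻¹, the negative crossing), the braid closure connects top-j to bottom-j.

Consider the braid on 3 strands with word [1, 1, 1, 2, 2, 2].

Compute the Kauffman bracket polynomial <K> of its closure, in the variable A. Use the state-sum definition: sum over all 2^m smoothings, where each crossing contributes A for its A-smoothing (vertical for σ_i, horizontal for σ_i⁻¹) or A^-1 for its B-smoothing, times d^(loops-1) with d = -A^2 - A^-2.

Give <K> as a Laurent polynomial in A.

A^10 + 2*A^2 - 2*A^-2 + A^-6 - 2*A^-10 + A^-14

Derivation:
Braid: s1 s1 s1 s2 s2 s2 on 3 strands, 6 crossings.
Writhe w = (#positive) - (#negative) = 6 - 0 = 6.
Computing the Kauffman bracket via state sum. There are 2^6 = 64 states.
Smooth each crossing (0=||, 1=⌣⌢); contribution A^(Σ sign_k(1-2s_k)) * d^(L-1).
Tabulate the states by total A-exponent and number of loops L (A-exp: L × count):
  A^6: L=3 ×1
  A^4: L=2 ×6
  A^2: L=1 ×9, L=3 ×6
  A^0: L=2 ×18, L=4 ×2
  A^-2: L=3 ×15
  A^-4: L=4 ×6
  A^-6: L=5 ×1
Each group contributes A^e * Σ count * d^(L-1):
Powers of d = -A^2 - A^-2: d^2 = A^4 + 2 + A^-4; d^3 = -A^6 - 3*A^2 - 3*A^-2 - A^-6; d^4 = A^8 + 4*A^4 + 6 + 4*A^-4 + A^-8.
  A^6 * (d^2) = A^10 + 2*A^6 + A^2
  A^4 * (6*d) = -6*A^6 - 6*A^2
  A^2 * (9 + 6*d^2) = 6*A^6 + 21*A^2 + 6*A^-2
  A^0 * (18*d + 2*d^3) = -2*A^6 - 24*A^2 - 24*A^-2 - 2*A^-6
  A^-2 * (15*d^2) = 15*A^2 + 30*A^-2 + 15*A^-6
  A^-4 * (6*d^3) = -6*A^2 - 18*A^-2 - 18*A^-6 - 6*A^-10
  A^-6 * (d^4) = A^2 + 4*A^-2 + 6*A^-6 + 4*A^-10 + A^-14
Summing the groups: <K> = A^10 + 2*A^2 - 2*A^-2 + A^-6 - 2*A^-10 + A^-14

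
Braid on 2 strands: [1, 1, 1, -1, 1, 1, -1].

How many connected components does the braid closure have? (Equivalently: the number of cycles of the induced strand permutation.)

Track the strand permutation on 2 strands, starting from identity.
  step 1: s1 swaps positions 1,2 -> [2 1]
  step 2: s1 swaps positions 1,2 -> [1 2]
  step 3: s1 swaps positions 1,2 -> [2 1]
  step 4: s1^-1 swaps positions 1,2 -> [1 2]
  step 5: s1 swaps positions 1,2 -> [2 1]
  step 6: s1 swaps positions 1,2 -> [1 2]
  step 7: s1^-1 swaps positions 1,2 -> [2 1]
Final permutation (position -> original strand): [2 1]
Closure components = cycle count of this permutation = 1.

Answer: 1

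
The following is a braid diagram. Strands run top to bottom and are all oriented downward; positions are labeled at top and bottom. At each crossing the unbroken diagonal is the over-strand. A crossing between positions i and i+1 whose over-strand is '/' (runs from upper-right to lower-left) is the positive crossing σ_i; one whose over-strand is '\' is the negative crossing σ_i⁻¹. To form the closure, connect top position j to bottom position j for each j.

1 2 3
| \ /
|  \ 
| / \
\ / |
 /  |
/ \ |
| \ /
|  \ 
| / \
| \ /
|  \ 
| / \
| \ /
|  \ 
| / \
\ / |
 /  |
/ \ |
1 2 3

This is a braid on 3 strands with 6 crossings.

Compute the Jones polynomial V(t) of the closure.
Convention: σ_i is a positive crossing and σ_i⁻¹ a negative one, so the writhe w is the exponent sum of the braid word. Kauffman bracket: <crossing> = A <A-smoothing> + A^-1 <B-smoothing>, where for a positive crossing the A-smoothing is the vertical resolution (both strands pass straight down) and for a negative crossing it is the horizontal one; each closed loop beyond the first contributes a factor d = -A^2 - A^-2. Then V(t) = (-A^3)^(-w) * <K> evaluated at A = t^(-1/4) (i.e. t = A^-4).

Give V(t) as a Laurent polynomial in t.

Reading the diagram top to bottom ('/'-over between positions i,i+1 = s_i, '\'-over = s_i^-1): braid word = s2^-1 s1 s2^-1 s2^-1 s2^-1 s1.
Braid: s2^-1 s1 s2^-1 s2^-1 s2^-1 s1 on 3 strands, 6 crossings.
Writhe w = (#positive) - (#negative) = 2 - 4 = -2.
Enumerate smoothing states for the bracket polynomial. There are 2^6 = 64 states.
Smooth each crossing (0=||, 1=⌣⌢); contribution A^(Σ sign_k(1-2s_k)) * d^(L-1).
Tabulate the states by total A-exponent and number of loops L (A-exp: L × count):
  A^6: L=5 ×1
  A^4: L=4 ×6
  A^2: L=3 ×15
  A^0: L=2 ×19, L=4 ×1
  A^-2: L=1 ×11, L=3 ×4
  A^-4: L=2 ×6
  A^-6: L=3 ×1
Each group contributes A^e * Σ count * d^(L-1):
Powers of d = -A^2 - A^-2: d^2 = A^4 + 2 + A^-4; d^3 = -A^6 - 3*A^2 - 3*A^-2 - A^-6; d^4 = A^8 + 4*A^4 + 6 + 4*A^-4 + A^-8.
  A^6 * (d^4) = A^14 + 4*A^10 + 6*A^6 + 4*A^2 + A^-2
  A^4 * (6*d^3) = -6*A^10 - 18*A^6 - 18*A^2 - 6*A^-2
  A^2 * (15*d^2) = 15*A^6 + 30*A^2 + 15*A^-2
  A^0 * (19*d + d^3) = -A^6 - 22*A^2 - 22*A^-2 - A^-6
  A^-2 * (11 + 4*d^2) = 4*A^2 + 19*A^-2 + 4*A^-6
  A^-4 * (6*d) = -6*A^-2 - 6*A^-6
  A^-6 * (d^2) = A^-2 + 2*A^-6 + A^-10
Summing the groups: <K> = A^14 - 2*A^10 + 2*A^6 - 2*A^2 + 2*A^-2 - A^-6 + A^-10
Normalise by the writhe: (-A^3)^(-w) = (-A^3)^(2) = A^6, so f(A) = A^6 * <K> = A^20 - 2*A^16 + 2*A^12 - 2*A^8 + 2*A^4 - 1 + A^-4.
Substitute A = t^(-1/4), i.e. A^e → t^(-e/4): V(t) = t - 1 + 2*t^-1 - 2*t^-2 + 2*t^-3 - 2*t^-4 + t^-5

Answer: t - 1 + 2*t^-1 - 2*t^-2 + 2*t^-3 - 2*t^-4 + t^-5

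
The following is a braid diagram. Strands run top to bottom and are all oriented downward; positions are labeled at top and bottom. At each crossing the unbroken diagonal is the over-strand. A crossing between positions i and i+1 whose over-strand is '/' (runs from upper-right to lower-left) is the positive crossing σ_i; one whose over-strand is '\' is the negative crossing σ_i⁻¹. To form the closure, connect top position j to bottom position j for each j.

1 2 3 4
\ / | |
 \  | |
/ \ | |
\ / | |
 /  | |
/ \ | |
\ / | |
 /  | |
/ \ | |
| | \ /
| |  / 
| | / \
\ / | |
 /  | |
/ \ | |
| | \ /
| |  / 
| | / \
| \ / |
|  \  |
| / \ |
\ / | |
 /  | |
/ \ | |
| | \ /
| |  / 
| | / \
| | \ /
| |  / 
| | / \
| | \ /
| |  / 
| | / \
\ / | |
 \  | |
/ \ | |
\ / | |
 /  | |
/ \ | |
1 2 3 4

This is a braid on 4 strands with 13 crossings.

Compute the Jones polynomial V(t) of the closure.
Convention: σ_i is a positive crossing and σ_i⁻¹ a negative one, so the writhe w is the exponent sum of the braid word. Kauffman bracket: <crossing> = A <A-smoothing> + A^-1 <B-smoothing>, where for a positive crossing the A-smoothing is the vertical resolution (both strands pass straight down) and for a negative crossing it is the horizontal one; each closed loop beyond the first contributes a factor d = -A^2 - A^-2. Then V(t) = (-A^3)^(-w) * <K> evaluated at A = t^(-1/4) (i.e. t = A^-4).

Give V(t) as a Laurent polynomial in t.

Reading the diagram top to bottom ('/'-over between positions i,i+1 = s_i, '\'-over = s_i^-1): braid word = s1^-1 s1 s1 s3 s1 s3 s2^-1 s1 s3 s3 s3 s1^-1 s1.
The presented braid s1^-1 s1 s1 s3 s1 s3 s2^-1 s1 s3 s3 s3 s1^-1 s1 on 4 strands reduces by inverse Markov moves (closure unchanged at each step):
  Deconjugate: the word is γ·β·γ⁻¹ with γ = s1^-1 s1 (prefix) and γ⁻¹ = s1^-1 s1 (suffix); strip both.
Reduced to β = s1 s3 s1 s3 s2^-1 s1 s3 s3 s3 on 4 strands, 9 crossings.
Compute on β:
Braid: s1 s3 s1 s3 s2^-1 s1 s3 s3 s3 on 4 strands, 9 crossings.
Writhe w = (#positive) - (#negative) = 8 - 1 = 7.
Enumerate smoothing states for the bracket polynomial. There are 2^9 = 512 states.
For each crossing: s=0 is the vertical smoothing, s=1 horizontal. Crossing k contributes A^(sign_k * (1 - 2*s_k)); loop factor d = -A^2 - A^-2.
Tabulate the states by total A-exponent and number of loops L (A-exp: L × count):
  A^9: L=3 ×1
  A^7: L=2 ×8, L=4 ×1
  A^5: L=1 ×15, L=3 ×21
  A^3: L=2 ×60, L=4 ×24
  A^1: L=3 ×110, L=5 ×16
  A^-1: L=4 ×120, L=6 ×6
  A^-3: L=5 ×83, L=7 ×1
  A^-5: L=6 ×36
  A^-7: L=7 ×9
  A^-9: L=8 ×1
Each group contributes A^e * Σ count * d^(L-1):
Powers of d = -A^2 - A^-2: d^2 = A^4 + 2 + A^-4; d^3 = -A^6 - 3*A^2 - 3*A^-2 - A^-6; d^4 = A^8 + 4*A^4 + 6 + 4*A^-4 + A^-8; d^5 = -A^10 - 5*A^6 - 10*A^2 - 10*A^-2 - 5*A^-6 - A^-10; d^6 = A^12 + 6*A^8 + 15*A^4 + 20 + 15*A^-4 + 6*A^-8 + A^-12; d^7 = -A^14 - 7*A^10 - 21*A^6 - 35*A^2 - 35*A^-2 - 21*A^-6 - 7*A^-10 - A^-14.
  A^9 * (d^2) = A^13 + 2*A^9 + A^5
  A^7 * (8*d + d^3) = -A^13 - 11*A^9 - 11*A^5 - A
  A^5 * (15 + 21*d^2) = 21*A^9 + 57*A^5 + 21*A
  A^3 * (60*d + 24*d^3) = -24*A^9 - 132*A^5 - 132*A - 24*A^-3
  A^1 * (110*d^2 + 16*d^4) = 16*A^9 + 174*A^5 + 316*A + 174*A^-3 + 16*A^-7
  A^-1 * (120*d^3 + 6*d^5) = -6*A^9 - 150*A^5 - 420*A - 420*A^-3 - 150*A^-7 - 6*A^-11
  A^-3 * (83*d^4 + d^6) = A^9 + 89*A^5 + 347*A + 518*A^-3 + 347*A^-7 + 89*A^-11 + A^-15
  A^-5 * (36*d^5) = -36*A^5 - 180*A - 360*A^-3 - 360*A^-7 - 180*A^-11 - 36*A^-15
  A^-7 * (9*d^6) = 9*A^5 + 54*A + 135*A^-3 + 180*A^-7 + 135*A^-11 + 54*A^-15 + 9*A^-19
  A^-9 * (d^7) = -A^5 - 7*A - 21*A^-3 - 35*A^-7 - 35*A^-11 - 21*A^-15 - 7*A^-19 - A^-23
Summing the groups: <K> = -A^9 - 2*A + 2*A^-3 - 2*A^-7 + 3*A^-11 - 2*A^-15 + 2*A^-19 - A^-23
Normalise by the writhe: (-A^3)^(-w) = (-A^3)^(-7) = -A^-21, so f(A) = -A^-21 * <K> = A^-12 + 2*A^-20 - 2*A^-24 + 2*A^-28 - 3*A^-32 + 2*A^-36 - 2*A^-40 + A^-44.
Substitute A = t^(-1/4), i.e. A^e → t^(-e/4): V(t) = t^11 - 2*t^10 + 2*t^9 - 3*t^8 + 2*t^7 - 2*t^6 + 2*t^5 + t^3

Answer: t^11 - 2*t^10 + 2*t^9 - 3*t^8 + 2*t^7 - 2*t^6 + 2*t^5 + t^3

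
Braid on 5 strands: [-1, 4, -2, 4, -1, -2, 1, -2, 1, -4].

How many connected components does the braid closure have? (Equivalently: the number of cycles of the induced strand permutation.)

3

Derivation:
Track the strand permutation on 5 strands, starting from identity.
  step 1: s1^-1 swaps positions 1,2 -> [2 1 3 4 5]
  step 2: s4 swaps positions 4,5 -> [2 1 3 5 4]
  step 3: s2^-1 swaps positions 2,3 -> [2 3 1 5 4]
  step 4: s4 swaps positions 4,5 -> [2 3 1 4 5]
  step 5: s1^-1 swaps positions 1,2 -> [3 2 1 4 5]
  step 6: s2^-1 swaps positions 2,3 -> [3 1 2 4 5]
  step 7: s1 swaps positions 1,2 -> [1 3 2 4 5]
  step 8: s2^-1 swaps positions 2,3 -> [1 2 3 4 5]
  step 9: s1 swaps positions 1,2 -> [2 1 3 4 5]
  step 10: s4^-1 swaps positions 4,5 -> [2 1 3 5 4]
Final permutation (position -> original strand): [2 1 3 5 4]
Closure components = cycle count of this permutation = 3.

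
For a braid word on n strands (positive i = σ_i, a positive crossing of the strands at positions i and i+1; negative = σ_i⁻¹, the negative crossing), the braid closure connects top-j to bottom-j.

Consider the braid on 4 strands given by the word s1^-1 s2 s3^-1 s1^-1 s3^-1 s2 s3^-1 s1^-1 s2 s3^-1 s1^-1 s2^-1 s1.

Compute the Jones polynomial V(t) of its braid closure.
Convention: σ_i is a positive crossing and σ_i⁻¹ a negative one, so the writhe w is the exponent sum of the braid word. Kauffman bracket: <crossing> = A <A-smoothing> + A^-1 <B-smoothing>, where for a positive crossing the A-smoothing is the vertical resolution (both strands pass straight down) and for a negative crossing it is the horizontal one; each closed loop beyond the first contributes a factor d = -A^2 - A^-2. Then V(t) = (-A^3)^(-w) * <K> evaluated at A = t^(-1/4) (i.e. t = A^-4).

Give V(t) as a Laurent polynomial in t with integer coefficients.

1 - 2*t^-1 + 4*t^-2 - 5*t^-3 + 7*t^-4 - 7*t^-5 + 6*t^-6 - 5*t^-7 + 3*t^-8 - t^-9

Derivation:
The presented braid s1^-1 s2 s3^-1 s1^-1 s3^-1 s2 s3^-1 s1^-1 s2 s3^-1 s1^-1 s2^-1 s1 on 4 strands reduces by inverse Markov moves (closure unchanged at each step):
  Deconjugate: the word is γ·β·γ⁻¹ with γ = s1^-1 s2 (prefix) and γ⁻¹ = s2^-1 s1 (suffix); strip both.
Reduced to β = s3^-1 s1^-1 s3^-1 s2 s3^-1 s1^-1 s2 s3^-1 s1^-1 on 4 strands, 9 crossings.
Compute on β:
Braid: s3^-1 s1^-1 s3^-1 s2 s3^-1 s1^-1 s2 s3^-1 s1^-1 on 4 strands, 9 crossings.
Writhe w = (#positive) - (#negative) = 2 - 7 = -5.
Enumerate smoothing states for the bracket polynomial. There are 2^9 = 512 states.
Smooth each crossing (0=||, 1=⌣⌢); contribution A^(Σ sign_k(1-2s_k)) * d^(L-1).
Tabulate the states by total A-exponent and number of loops L (A-exp: L × count):
  A^9: L=7 ×1
  A^7: L=6 ×9
  A^5: L=5 ×36
  A^3: L=4 ×83, L=6 ×1
  A^1: L=3 ×118, L=5 ×8
  A^-1: L=2 ×100, L=4 ×26
  A^-3: L=1 ×41, L=3 ×42, L=5 ×1
  A^-5: L=2 ×31, L=4 ×5
  A^-7: L=3 ×9
  A^-9: L=4 ×1
Each group contributes A^e * Σ count * d^(L-1):
Powers of d = -A^2 - A^-2: d^2 = A^4 + 2 + A^-4; d^3 = -A^6 - 3*A^2 - 3*A^-2 - A^-6; d^4 = A^8 + 4*A^4 + 6 + 4*A^-4 + A^-8; d^5 = -A^10 - 5*A^6 - 10*A^2 - 10*A^-2 - 5*A^-6 - A^-10; d^6 = A^12 + 6*A^8 + 15*A^4 + 20 + 15*A^-4 + 6*A^-8 + A^-12.
  A^9 * (d^6) = A^21 + 6*A^17 + 15*A^13 + 20*A^9 + 15*A^5 + 6*A + A^-3
  A^7 * (9*d^5) = -9*A^17 - 45*A^13 - 90*A^9 - 90*A^5 - 45*A - 9*A^-3
  A^5 * (36*d^4) = 36*A^13 + 144*A^9 + 216*A^5 + 144*A + 36*A^-3
  A^3 * (83*d^3 + d^5) = -A^13 - 88*A^9 - 259*A^5 - 259*A - 88*A^-3 - A^-7
  A^1 * (118*d^2 + 8*d^4) = 8*A^9 + 150*A^5 + 284*A + 150*A^-3 + 8*A^-7
  A^-1 * (100*d + 26*d^3) = -26*A^5 - 178*A - 178*A^-3 - 26*A^-7
  A^-3 * (41 + 42*d^2 + d^4) = A^5 + 46*A + 131*A^-3 + 46*A^-7 + A^-11
  A^-5 * (31*d + 5*d^3) = -5*A - 46*A^-3 - 46*A^-7 - 5*A^-11
  A^-7 * (9*d^2) = 9*A^-3 + 18*A^-7 + 9*A^-11
  A^-9 * (d^3) = -A^-3 - 3*A^-7 - 3*A^-11 - A^-15
Summing the groups: <K> = A^21 - 3*A^17 + 5*A^13 - 6*A^9 + 7*A^5 - 7*A + 5*A^-3 - 4*A^-7 + 2*A^-11 - A^-15
Normalise by the writhe: (-A^3)^(-w) = (-A^3)^(5) = -A^15, so f(A) = -A^15 * <K> = -A^36 + 3*A^32 - 5*A^28 + 6*A^24 - 7*A^20 + 7*A^16 - 5*A^12 + 4*A^8 - 2*A^4 + 1.
Substitute A = t^(-1/4), i.e. A^e → t^(-e/4): V(t) = 1 - 2*t^-1 + 4*t^-2 - 5*t^-3 + 7*t^-4 - 7*t^-5 + 6*t^-6 - 5*t^-7 + 3*t^-8 - t^-9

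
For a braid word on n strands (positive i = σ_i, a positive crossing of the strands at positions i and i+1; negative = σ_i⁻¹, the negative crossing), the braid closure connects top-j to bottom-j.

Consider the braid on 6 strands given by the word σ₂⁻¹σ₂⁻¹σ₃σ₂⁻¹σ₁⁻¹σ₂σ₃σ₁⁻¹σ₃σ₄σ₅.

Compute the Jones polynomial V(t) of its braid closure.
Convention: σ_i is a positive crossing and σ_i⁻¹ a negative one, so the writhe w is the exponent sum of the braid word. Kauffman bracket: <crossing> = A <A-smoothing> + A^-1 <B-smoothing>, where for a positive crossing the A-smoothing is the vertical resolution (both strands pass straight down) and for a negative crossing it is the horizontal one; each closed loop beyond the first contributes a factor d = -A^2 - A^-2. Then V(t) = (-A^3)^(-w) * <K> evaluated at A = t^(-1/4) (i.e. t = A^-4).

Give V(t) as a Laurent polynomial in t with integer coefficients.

The presented braid s2^-1 s2^-1 s3 s2^-1 s1^-1 s2 s3 s1^-1 s3 s4 s5 on 6 strands reduces by inverse Markov moves (closure unchanged at each step):
  Destabilize: the word has the form β·s5 where s5 occurs only as the final letter (β ∈ B_5); drop it and the last strand → 5 strands.
  Destabilize: the word has the form β·s4 where s4 occurs only as the final letter (β ∈ B_4); drop it and the last strand → 4 strands.
Reduced to β = s2^-1 s2^-1 s3 s2^-1 s1^-1 s2 s3 s1^-1 s3 on 4 strands, 9 crossings.
Compute on β:
Braid: s2^-1 s2^-1 s3 s2^-1 s1^-1 s2 s3 s1^-1 s3 on 4 strands, 9 crossings.
Writhe w = (#positive) - (#negative) = 4 - 5 = -1.
State-sum expansion of <K>. There are 2^9 = 512 states.
Each crossing splits two ways (0=vertical, 1=horizontal). The state's weight is A^(#A-smoothings - #B-smoothings) * d^(loops - 1).
Tabulate the states by total A-exponent and number of loops L (A-exp: L × count):
  A^9: L=5 ×1
  A^7: L=4 ×9
  A^5: L=3 ×32, L=5 ×4
  A^3: L=2 ×55, L=4 ×28, L=6 ×1
  A^1: L=1 ×39, L=3 ×77, L=5 ×10
  A^-1: L=2 ×87, L=4 ×38, L=6 ×1
  A^-3: L=1 ×14, L=3 ×64, L=5 ×6
  A^-5: L=2 ×17, L=4 ×19
  A^-7: L=3 ×7, L=5 ×2
  A^-9: L=4 ×1
Each group contributes A^e * Σ count * d^(L-1):
Powers of d = -A^2 - A^-2: d^2 = A^4 + 2 + A^-4; d^3 = -A^6 - 3*A^2 - 3*A^-2 - A^-6; d^4 = A^8 + 4*A^4 + 6 + 4*A^-4 + A^-8; d^5 = -A^10 - 5*A^6 - 10*A^2 - 10*A^-2 - 5*A^-6 - A^-10.
  A^9 * (d^4) = A^17 + 4*A^13 + 6*A^9 + 4*A^5 + A
  A^7 * (9*d^3) = -9*A^13 - 27*A^9 - 27*A^5 - 9*A
  A^5 * (32*d^2 + 4*d^4) = 4*A^13 + 48*A^9 + 88*A^5 + 48*A + 4*A^-3
  A^3 * (55*d + 28*d^3 + d^5) = -A^13 - 33*A^9 - 149*A^5 - 149*A - 33*A^-3 - A^-7
  A^1 * (39 + 77*d^2 + 10*d^4) = 10*A^9 + 117*A^5 + 253*A + 117*A^-3 + 10*A^-7
  A^-1 * (87*d + 38*d^3 + d^5) = -A^9 - 43*A^5 - 211*A - 211*A^-3 - 43*A^-7 - A^-11
  A^-3 * (14 + 64*d^2 + 6*d^4) = 6*A^5 + 88*A + 178*A^-3 + 88*A^-7 + 6*A^-11
  A^-5 * (17*d + 19*d^3) = -19*A - 74*A^-3 - 74*A^-7 - 19*A^-11
  A^-7 * (7*d^2 + 2*d^4) = 2*A + 15*A^-3 + 26*A^-7 + 15*A^-11 + 2*A^-15
  A^-9 * (d^3) = -A^-3 - 3*A^-7 - 3*A^-11 - A^-15
Summing the groups: <K> = A^17 - 2*A^13 + 3*A^9 - 4*A^5 + 4*A - 5*A^-3 + 3*A^-7 - 2*A^-11 + A^-15
Normalise by the writhe: (-A^3)^(-w) = (-A^3)^(1) = -A^3, so f(A) = -A^3 * <K> = -A^20 + 2*A^16 - 3*A^12 + 4*A^8 - 4*A^4 + 5 - 3*A^-4 + 2*A^-8 - A^-12.
Substitute A = t^(-1/4), i.e. A^e → t^(-e/4): V(t) = -t^3 + 2*t^2 - 3*t + 5 - 4*t^-1 + 4*t^-2 - 3*t^-3 + 2*t^-4 - t^-5

Answer: -t^3 + 2*t^2 - 3*t + 5 - 4*t^-1 + 4*t^-2 - 3*t^-3 + 2*t^-4 - t^-5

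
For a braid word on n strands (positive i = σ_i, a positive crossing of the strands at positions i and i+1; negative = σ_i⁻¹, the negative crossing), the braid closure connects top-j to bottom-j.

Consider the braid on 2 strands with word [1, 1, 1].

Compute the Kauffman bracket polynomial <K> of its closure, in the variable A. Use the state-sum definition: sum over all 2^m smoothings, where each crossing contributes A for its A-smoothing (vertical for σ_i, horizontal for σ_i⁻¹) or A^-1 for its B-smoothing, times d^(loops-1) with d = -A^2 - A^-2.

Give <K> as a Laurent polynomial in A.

Braid: s1 s1 s1 on 2 strands, 3 crossings.
Writhe w = (#positive) - (#negative) = 3 - 0 = 3.
State-sum expansion of <K>. There are 2^3 = 8 states.
Each crossing splits two ways (0=vertical, 1=horizontal). The state's weight is A^(#A-smoothings - #B-smoothings) * d^(loops - 1).
  state 000: A-exp=+3, loops=2, term = A^3 * d^1
  state 001: A-exp=+1, loops=1, term = A^1 * d^0
  state 010: A-exp=+1, loops=1, term = A^1 * d^0
  state 011: A-exp=-1, loops=2, term = A^-1 * d^1
  state 100: A-exp=+1, loops=1, term = A^1 * d^0
  state 101: A-exp=-1, loops=2, term = A^-1 * d^1
  state 110: A-exp=-1, loops=2, term = A^-1 * d^1
  state 111: A-exp=-3, loops=3, term = A^-3 * d^2
Collect the terms by A-exponent (count of states per loop number):
Powers of d = -A^2 - A^-2: d^2 = A^4 + 2 + A^-4.
  A^3 * (d) = -A^5 - A
  A^1 * (3) = 3*A
  A^-1 * (3*d) = -3*A - 3*A^-3
  A^-3 * (d^2) = A + 2*A^-3 + A^-7
Summing the groups: <K> = -A^5 - A^-3 + A^-7

Answer: -A^5 - A^-3 + A^-7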